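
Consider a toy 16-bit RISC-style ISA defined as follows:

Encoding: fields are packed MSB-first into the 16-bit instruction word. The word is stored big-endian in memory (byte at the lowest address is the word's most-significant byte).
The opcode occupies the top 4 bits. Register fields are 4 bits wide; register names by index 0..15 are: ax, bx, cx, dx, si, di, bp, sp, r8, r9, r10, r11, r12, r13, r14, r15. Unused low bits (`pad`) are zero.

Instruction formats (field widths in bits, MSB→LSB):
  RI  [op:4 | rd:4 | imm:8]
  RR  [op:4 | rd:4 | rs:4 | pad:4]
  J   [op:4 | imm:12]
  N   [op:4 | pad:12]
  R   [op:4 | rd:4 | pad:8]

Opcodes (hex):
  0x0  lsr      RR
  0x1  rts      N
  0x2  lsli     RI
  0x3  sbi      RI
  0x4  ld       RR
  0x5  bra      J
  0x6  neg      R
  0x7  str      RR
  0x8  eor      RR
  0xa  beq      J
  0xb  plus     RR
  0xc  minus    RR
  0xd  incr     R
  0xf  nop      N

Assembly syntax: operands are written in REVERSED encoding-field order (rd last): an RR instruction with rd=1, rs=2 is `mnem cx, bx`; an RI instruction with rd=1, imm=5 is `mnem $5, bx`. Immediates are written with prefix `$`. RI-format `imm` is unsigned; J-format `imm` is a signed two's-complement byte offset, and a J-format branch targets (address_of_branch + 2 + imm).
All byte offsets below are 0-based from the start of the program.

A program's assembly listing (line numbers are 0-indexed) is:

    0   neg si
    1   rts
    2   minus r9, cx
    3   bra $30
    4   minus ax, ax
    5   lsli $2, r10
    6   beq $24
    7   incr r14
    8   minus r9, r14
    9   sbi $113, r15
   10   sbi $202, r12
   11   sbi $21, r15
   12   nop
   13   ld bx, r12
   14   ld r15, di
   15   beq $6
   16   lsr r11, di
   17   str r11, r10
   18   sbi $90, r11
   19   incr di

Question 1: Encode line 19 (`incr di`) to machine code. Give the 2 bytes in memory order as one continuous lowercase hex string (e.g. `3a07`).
d500

19. incr fields op=0xd:4|rd=5:4|pad=0:8 → word d500h → d5 00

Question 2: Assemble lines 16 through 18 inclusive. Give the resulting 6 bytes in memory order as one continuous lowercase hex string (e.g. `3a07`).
L16: lsr op=0x0:4|rd=5:4|rs=11:4|pad=0:4 ⇒ 0x05b0 ⇒ big 05 b0
L17: str op=0x7:4|rd=10:4|rs=11:4|pad=0:4 ⇒ 0x7ab0 ⇒ big 7a b0
L18: sbi op=0x3:4|rd=11:4|imm=90:8 ⇒ 0x3b5a ⇒ big 3b 5a

05b07ab03b5a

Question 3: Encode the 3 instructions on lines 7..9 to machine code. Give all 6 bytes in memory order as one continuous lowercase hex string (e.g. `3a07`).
de00ce903f71

line 7 (incr): pack op=0xd:4|rd=14:4|pad=0:8 = 0xde00; big→ de 00
line 8 (minus): pack op=0xc:4|rd=14:4|rs=9:4|pad=0:4 = 0xce90; big→ ce 90
line 9 (sbi): pack op=0x3:4|rd=15:4|imm=113:8 = 0x3f71; big→ 3f 71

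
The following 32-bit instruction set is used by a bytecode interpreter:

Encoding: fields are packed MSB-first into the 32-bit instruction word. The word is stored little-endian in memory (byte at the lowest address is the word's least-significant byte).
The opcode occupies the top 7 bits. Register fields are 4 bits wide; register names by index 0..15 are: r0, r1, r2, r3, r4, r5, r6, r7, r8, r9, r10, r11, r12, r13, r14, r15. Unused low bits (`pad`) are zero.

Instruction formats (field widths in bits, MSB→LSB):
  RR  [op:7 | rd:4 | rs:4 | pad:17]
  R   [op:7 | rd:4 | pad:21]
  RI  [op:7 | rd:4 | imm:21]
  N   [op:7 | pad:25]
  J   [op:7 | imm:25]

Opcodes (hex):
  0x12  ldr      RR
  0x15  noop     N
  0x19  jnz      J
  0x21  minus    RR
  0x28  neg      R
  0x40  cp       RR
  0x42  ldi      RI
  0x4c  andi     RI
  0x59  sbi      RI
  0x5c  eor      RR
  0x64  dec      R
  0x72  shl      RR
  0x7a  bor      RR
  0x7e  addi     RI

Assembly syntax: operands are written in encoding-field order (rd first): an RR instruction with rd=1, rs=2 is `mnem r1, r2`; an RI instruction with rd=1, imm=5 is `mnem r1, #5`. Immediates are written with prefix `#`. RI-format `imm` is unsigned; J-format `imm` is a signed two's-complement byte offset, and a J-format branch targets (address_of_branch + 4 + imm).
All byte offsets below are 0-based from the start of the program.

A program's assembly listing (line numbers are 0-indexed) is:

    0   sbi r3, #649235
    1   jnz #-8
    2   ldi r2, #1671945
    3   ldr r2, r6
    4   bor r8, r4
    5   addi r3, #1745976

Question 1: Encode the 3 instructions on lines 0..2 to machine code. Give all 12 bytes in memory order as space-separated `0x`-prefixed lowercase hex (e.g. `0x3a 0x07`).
0x13 0xe8 0x69 0xb2 0xf8 0xff 0xff 0x33 0x09 0x83 0x59 0x84

0. sbi fields op=0x59:7|rd=3:4|imm=649235:21 → word b269e813h → 13 e8 69 b2
1. jnz fields op=0x19:7|imm=-8:25 → word 33fffff8h → f8 ff ff 33
2. ldi fields op=0x42:7|rd=2:4|imm=1671945:21 → word 84598309h → 09 83 59 84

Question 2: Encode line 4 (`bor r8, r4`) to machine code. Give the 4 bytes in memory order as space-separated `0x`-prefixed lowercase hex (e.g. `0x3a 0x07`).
line 4 (bor): pack op=0x7a:7|rd=8:4|rs=4:4|pad=0:17 = 0xf5080000; little→ 00 00 08 f5

0x00 0x00 0x08 0xf5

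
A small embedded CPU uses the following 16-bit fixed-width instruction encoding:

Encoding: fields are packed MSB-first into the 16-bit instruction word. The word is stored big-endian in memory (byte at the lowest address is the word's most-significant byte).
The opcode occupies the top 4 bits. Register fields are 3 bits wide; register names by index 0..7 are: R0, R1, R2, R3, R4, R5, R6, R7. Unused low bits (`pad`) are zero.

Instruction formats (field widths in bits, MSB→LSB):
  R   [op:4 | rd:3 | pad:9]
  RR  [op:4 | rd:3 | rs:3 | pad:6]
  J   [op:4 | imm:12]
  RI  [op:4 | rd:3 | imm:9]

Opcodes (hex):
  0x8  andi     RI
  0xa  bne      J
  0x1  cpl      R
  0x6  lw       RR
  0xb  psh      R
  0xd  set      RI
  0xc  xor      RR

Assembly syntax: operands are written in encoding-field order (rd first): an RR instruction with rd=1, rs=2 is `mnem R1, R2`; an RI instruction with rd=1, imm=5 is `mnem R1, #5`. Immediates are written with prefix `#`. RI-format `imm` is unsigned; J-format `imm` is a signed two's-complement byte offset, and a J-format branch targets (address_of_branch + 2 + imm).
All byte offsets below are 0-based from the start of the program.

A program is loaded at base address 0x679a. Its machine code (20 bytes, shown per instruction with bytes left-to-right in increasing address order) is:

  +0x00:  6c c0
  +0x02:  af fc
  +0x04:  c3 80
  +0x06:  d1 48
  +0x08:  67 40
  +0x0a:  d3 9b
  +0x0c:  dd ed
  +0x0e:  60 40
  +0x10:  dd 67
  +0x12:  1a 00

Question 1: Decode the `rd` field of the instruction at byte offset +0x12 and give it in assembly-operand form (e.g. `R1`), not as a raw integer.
R5

[12] 1a 00 → 0x1a00
  opcode bits[15:12]=0x1: cpl/R
  [11:9] rd=5 = R5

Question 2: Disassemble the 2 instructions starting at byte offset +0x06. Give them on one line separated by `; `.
+0x06: d1 48 ⇒ word 0xd148 (big)
  opcode bits[15:12]=0xd: set/RI
  [11:9] rd=0 = R0
  [8:0] imm=328 = #328
+0x08: 67 40 ⇒ word 0x6740 (big)
  opcode bits[15:12]=0x6: lw/RR
  [11:9] rd=3 = R3
  [8:6] rs=5 = R5

set R0, #328; lw R3, R5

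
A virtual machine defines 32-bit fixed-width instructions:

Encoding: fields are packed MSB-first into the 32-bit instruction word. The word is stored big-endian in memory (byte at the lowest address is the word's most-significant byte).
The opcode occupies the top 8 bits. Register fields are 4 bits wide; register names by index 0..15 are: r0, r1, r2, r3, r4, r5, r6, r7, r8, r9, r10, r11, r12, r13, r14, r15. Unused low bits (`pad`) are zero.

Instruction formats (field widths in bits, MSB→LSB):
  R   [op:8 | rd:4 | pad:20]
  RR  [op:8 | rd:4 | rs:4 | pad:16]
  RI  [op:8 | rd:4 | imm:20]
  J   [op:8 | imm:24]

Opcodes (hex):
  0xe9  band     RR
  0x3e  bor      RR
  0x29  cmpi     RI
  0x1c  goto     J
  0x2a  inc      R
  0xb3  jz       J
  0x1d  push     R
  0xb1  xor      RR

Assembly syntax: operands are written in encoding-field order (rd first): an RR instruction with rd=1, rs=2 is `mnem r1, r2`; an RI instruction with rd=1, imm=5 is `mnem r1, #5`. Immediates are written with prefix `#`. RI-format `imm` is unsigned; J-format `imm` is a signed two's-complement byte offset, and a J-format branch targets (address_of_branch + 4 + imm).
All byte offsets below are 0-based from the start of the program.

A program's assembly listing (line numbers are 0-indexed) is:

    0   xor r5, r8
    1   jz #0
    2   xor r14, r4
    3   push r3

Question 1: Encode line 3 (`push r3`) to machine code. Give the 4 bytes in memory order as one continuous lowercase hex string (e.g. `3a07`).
line 3 (push): pack op=0x1d:8|rd=3:4|pad=0:20 = 0x1d300000; big→ 1d 30 00 00

1d300000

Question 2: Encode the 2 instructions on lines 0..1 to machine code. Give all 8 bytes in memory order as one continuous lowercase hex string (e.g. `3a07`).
b1580000b3000000

L0: xor op=0xb1:8|rd=5:4|rs=8:4|pad=0:16 ⇒ 0xb1580000 ⇒ big b1 58 00 00
L1: jz op=0xb3:8|imm=0:24 ⇒ 0xb3000000 ⇒ big b3 00 00 00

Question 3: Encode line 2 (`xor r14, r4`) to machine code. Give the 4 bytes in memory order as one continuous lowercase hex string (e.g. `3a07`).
L2: xor op=0xb1:8|rd=14:4|rs=4:4|pad=0:16 ⇒ 0xb1e40000 ⇒ big b1 e4 00 00

b1e40000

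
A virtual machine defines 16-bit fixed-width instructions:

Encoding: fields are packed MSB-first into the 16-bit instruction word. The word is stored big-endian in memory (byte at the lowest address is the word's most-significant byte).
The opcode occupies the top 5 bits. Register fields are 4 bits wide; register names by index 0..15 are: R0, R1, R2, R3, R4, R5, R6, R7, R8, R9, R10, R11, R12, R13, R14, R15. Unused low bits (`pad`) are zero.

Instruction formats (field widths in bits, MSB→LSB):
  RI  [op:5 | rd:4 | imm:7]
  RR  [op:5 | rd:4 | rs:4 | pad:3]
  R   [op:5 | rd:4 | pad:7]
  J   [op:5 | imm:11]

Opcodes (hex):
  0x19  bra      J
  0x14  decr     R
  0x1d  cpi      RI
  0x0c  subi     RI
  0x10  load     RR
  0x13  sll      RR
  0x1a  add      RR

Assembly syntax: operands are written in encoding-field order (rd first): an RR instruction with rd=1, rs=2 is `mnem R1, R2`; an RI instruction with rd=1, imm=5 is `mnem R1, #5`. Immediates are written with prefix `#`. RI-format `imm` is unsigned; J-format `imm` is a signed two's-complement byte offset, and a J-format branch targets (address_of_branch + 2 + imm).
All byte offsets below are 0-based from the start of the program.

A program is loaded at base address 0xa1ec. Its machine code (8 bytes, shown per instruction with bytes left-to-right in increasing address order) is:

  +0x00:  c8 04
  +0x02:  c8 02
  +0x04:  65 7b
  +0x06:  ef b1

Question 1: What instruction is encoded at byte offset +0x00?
bra #4

@+00  big-endian(c8 04) = 0xc804
  opcode bits[15:11]=0x19: bra/J
  imm: (w>>0)&0x7ff=0x4 → #4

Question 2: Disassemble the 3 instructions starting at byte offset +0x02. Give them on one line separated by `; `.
bra #2; subi R10, #123; cpi R15, #49

+0x02: c8 02 ⇒ word 0xc802 (big)
  op=0xc802>>11=0x19 ⇒ bra (J)
  imm: (w>>0)&0x7ff=0x2 → #2
+0x04: 65 7b ⇒ word 0x657b (big)
  op=0x657b>>11=0xc ⇒ subi (RI)
  rd: (w>>7)&0xf=0xa → R10
  imm: (w>>0)&0x7f=0x7b → #123
+0x06: ef b1 ⇒ word 0xefb1 (big)
  op=0xefb1>>11=0x1d ⇒ cpi (RI)
  rd: (w>>7)&0xf=0xf → R15
  imm: (w>>0)&0x7f=0x31 → #49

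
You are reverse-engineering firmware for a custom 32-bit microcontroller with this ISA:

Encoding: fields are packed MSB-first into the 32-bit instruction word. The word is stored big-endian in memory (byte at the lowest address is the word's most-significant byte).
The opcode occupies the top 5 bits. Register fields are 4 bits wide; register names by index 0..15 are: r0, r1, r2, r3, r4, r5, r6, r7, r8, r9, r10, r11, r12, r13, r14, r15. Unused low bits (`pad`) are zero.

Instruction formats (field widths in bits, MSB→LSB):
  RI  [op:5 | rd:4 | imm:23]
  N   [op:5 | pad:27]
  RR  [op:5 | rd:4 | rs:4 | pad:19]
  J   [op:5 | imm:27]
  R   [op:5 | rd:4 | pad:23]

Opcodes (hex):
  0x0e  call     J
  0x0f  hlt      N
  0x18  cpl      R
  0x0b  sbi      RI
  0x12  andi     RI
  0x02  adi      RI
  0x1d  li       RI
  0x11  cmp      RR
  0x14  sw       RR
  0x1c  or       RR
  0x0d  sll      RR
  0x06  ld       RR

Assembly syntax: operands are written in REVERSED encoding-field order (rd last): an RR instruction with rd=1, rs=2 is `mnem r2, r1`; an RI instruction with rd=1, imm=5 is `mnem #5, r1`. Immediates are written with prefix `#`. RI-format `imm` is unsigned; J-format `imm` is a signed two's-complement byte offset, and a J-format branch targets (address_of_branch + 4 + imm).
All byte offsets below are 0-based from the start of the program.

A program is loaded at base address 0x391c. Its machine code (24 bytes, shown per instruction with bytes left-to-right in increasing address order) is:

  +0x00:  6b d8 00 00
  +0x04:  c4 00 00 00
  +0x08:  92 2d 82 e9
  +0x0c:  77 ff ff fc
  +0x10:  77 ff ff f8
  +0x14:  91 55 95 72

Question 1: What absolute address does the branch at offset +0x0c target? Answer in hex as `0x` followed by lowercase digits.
[0c] 77 ff ff fc → 0x77fffffc
  opcode bits[31:27]=0xe: call/J
  [26:0] imm=134217724 (s27→-4) = #-4
  target = base 0x391c + off 0x0c + 4 + imm -4 = 0x3928

0x3928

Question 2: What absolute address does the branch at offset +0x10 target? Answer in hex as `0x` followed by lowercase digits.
0x3928

+0x10: 77 ff ff f8 ⇒ word 0x77fffff8 (big)
  op=0x77fffff8>>27=0xe ⇒ call (J)
  imm: (w>>0)&0x7ffffff=0x7fffff8 (s27→-8) → #-8
  target = base 0x391c + off 0x10 + 4 + imm -8 = 0x3928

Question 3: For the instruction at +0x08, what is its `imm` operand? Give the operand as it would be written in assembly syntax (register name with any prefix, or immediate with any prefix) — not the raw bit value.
@+08  big-endian(92 2d 82 e9) = 0x922d82e9
  top 5b → 0x12 → andi [RI]
  rd: (w>>23)&0xf=0x4 → r4
  imm: (w>>0)&0x7fffff=0x2d82e9 → #2982633

#2982633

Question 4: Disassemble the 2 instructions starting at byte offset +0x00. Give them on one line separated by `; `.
sll r11, r7; cpl r8

+0x00: 6b d8 00 00 ⇒ word 0x6bd80000 (big)
  op=0x6bd80000>>27=0xd ⇒ sll (RR)
  rd@[26:23]=0x7 ⇒ r7
  rs@[22:19]=0xb ⇒ r11
+0x04: c4 00 00 00 ⇒ word 0xc4000000 (big)
  op=0xc4000000>>27=0x18 ⇒ cpl (R)
  rd@[26:23]=0x8 ⇒ r8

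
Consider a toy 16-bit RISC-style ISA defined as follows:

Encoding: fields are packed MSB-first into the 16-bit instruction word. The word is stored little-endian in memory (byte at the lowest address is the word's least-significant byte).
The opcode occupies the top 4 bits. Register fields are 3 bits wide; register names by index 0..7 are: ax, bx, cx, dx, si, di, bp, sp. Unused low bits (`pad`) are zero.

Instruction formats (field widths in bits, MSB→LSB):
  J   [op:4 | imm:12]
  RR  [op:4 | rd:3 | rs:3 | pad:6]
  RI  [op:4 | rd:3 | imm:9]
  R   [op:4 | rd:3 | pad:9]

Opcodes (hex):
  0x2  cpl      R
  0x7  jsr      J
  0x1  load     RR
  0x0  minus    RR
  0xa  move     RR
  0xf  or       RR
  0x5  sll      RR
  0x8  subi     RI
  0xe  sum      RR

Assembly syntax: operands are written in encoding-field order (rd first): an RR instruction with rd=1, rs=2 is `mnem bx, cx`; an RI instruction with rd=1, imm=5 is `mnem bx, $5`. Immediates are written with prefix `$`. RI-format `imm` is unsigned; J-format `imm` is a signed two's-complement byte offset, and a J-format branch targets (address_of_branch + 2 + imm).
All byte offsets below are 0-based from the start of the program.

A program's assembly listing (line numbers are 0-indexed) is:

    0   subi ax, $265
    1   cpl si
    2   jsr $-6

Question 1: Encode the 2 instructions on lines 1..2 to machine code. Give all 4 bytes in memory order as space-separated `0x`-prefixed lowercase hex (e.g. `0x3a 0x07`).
1. cpl fields op=0x2:4|rd=4:3|pad=0:9 → word 2800h → 00 28
2. jsr fields op=0x7:4|imm=-6:12 → word 7ffah → fa 7f

0x00 0x28 0xfa 0x7f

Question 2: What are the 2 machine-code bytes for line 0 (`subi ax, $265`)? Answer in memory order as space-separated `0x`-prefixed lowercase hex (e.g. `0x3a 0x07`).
L0: subi op=0x8:4|rd=0:3|imm=265:9 ⇒ 0x8109 ⇒ little 09 81

0x09 0x81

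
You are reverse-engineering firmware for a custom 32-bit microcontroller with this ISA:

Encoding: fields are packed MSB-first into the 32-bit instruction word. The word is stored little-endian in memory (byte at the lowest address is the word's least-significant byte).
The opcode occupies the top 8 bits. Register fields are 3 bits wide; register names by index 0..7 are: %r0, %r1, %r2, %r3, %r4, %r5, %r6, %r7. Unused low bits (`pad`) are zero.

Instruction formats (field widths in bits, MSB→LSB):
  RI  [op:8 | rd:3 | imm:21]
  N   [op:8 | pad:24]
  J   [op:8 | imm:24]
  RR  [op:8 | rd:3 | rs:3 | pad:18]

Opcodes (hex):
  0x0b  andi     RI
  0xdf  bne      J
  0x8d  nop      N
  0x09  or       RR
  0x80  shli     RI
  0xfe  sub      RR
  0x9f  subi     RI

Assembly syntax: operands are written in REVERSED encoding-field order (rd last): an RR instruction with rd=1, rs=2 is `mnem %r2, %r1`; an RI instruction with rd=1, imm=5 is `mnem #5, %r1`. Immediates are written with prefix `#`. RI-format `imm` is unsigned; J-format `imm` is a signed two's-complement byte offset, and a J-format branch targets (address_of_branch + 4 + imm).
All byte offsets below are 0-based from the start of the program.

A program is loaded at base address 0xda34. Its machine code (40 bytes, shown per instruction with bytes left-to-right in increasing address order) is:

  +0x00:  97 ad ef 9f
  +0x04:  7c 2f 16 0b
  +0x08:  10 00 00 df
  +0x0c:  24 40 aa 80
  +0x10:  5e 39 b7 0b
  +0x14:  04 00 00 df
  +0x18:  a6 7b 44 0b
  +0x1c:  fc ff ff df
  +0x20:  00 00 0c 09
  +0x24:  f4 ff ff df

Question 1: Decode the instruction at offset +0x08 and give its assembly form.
[08] 10 00 00 df → 0xdf000010
  op=0xdf000010>>24=0xdf ⇒ bne (J)
  imm: (w>>0)&0xffffff=0x10 → #16

bne #16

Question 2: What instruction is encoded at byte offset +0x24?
[24] f4 ff ff df → 0xdffffff4
  top 8b → 0xdf → bne [J]
  [23:0] imm=16777204 (s24→-12) = #-12

bne #-12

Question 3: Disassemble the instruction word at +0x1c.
bne #-4

off 0x1c: read fc ff ff df as little → 0xdffffffc
  opcode bits[31:24]=0xdf: bne/J
  imm@[23:0]=0xfffffc (s24→-4) ⇒ #-4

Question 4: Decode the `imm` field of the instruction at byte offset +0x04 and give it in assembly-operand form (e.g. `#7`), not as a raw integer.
#1453948

[04] 7c 2f 16 0b → 0x0b162f7c
  opcode bits[31:24]=0xb: andi/RI
  rd@[23:21]=0x0 ⇒ %r0
  imm@[20:0]=0x162f7c ⇒ #1453948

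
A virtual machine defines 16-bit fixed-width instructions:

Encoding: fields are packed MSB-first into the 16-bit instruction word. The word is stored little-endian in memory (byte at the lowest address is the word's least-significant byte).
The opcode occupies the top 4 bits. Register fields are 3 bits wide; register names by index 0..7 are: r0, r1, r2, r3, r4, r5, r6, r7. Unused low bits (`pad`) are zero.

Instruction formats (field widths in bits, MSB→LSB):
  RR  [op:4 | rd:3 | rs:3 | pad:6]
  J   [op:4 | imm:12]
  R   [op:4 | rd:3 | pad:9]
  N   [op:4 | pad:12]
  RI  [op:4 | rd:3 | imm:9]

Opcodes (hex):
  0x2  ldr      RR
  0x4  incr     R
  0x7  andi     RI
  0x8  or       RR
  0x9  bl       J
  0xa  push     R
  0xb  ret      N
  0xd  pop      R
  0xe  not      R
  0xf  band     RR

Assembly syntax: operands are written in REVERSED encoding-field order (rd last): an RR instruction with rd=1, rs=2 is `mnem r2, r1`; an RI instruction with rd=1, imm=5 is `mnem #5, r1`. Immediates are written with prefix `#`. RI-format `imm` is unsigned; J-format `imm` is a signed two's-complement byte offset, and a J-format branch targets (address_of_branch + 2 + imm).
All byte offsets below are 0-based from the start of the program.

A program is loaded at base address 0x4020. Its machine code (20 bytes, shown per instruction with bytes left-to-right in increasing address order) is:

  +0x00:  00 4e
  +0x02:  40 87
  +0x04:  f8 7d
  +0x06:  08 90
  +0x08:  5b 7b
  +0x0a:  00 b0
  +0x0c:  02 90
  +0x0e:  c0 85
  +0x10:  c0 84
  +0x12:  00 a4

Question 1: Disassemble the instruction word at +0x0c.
bl #2

@+0c  little-endian(02 90) = 0x9002
  opcode bits[15:12]=0x9: bl/J
  [11:0] imm=2 = #2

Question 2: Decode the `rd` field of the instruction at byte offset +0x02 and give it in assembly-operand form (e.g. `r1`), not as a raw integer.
r3

off 0x02: read 40 87 as little → 0x8740
  top 4b → 0x8 → or [RR]
  rd@[11:9]=0x3 ⇒ r3
  rs@[8:6]=0x5 ⇒ r5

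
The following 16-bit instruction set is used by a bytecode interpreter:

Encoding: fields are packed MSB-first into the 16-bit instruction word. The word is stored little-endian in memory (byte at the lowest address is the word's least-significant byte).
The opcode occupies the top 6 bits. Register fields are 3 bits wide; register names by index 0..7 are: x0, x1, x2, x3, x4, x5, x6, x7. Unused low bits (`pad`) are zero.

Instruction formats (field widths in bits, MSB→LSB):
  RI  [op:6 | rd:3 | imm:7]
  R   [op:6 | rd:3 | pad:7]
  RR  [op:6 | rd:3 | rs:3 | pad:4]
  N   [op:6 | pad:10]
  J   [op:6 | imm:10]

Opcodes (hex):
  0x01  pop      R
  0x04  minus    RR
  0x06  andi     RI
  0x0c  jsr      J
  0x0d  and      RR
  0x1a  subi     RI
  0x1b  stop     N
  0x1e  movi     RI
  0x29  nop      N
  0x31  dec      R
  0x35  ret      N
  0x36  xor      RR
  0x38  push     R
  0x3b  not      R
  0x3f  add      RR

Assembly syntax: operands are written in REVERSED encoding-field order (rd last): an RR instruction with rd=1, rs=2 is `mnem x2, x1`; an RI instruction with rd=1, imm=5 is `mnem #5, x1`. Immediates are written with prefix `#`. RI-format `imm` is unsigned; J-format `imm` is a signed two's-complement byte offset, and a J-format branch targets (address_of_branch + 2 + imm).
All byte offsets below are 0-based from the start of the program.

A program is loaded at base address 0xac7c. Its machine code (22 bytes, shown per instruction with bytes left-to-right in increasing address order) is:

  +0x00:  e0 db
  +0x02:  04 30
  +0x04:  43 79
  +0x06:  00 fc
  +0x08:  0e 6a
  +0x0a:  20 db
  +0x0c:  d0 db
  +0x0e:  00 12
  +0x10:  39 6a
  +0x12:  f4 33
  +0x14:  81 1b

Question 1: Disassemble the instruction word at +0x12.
jsr #-12

@+12  little-endian(f4 33) = 0x33f4
  opcode bits[15:10]=0xc: jsr/J
  [9:0] imm=1012 (s10→-12) = #-12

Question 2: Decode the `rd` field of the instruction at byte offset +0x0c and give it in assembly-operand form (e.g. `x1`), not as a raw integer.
@+0c  little-endian(d0 db) = 0xdbd0
  op=0xdbd0>>10=0x36 ⇒ xor (RR)
  rd: (w>>7)&0x7=0x7 → x7
  rs: (w>>4)&0x7=0x5 → x5

x7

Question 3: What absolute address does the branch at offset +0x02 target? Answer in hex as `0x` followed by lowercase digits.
@+02  little-endian(04 30) = 0x3004
  top 6b → 0xc → jsr [J]
  imm: (w>>0)&0x3ff=0x4 → #4
  target = base 0xac7c + off 0x02 + 2 + imm 4 = 0xac84

0xac84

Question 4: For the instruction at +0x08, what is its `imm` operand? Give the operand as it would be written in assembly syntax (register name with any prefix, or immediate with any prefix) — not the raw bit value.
@+08  little-endian(0e 6a) = 0x6a0e
  top 6b → 0x1a → subi [RI]
  rd: (w>>7)&0x7=0x4 → x4
  imm: (w>>0)&0x7f=0xe → #14

#14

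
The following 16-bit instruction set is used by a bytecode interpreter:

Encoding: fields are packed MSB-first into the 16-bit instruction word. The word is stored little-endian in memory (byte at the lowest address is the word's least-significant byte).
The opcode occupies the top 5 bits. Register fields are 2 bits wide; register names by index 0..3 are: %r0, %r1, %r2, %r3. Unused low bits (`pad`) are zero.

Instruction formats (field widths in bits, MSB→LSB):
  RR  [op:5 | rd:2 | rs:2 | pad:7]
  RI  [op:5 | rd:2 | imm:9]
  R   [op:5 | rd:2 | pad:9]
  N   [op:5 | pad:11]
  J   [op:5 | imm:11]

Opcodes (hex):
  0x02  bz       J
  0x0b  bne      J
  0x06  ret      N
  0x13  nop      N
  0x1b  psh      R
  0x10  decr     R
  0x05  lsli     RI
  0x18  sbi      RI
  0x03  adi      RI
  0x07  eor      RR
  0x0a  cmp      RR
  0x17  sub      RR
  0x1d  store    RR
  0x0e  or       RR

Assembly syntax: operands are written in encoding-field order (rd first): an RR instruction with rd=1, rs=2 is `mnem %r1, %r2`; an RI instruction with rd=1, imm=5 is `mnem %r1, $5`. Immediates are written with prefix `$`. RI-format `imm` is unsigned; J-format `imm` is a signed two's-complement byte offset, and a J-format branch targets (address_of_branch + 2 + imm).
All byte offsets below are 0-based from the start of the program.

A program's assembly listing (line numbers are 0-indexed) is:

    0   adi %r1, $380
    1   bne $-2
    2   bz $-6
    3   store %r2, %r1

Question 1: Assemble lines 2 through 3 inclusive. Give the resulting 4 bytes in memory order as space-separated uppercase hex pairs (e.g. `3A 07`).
2. bz fields op=0x2:5|imm=-6:11 → word 17fah → fa 17
3. store fields op=0x1d:5|rd=2:2|rs=1:2|pad=0:7 → word ec80h → 80 ec

FA 17 80 EC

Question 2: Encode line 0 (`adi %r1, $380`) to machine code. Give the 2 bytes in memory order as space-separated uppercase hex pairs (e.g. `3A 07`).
line 0 (adi): pack op=0x3:5|rd=1:2|imm=380:9 = 0x1b7c; little→ 7c 1b

7C 1B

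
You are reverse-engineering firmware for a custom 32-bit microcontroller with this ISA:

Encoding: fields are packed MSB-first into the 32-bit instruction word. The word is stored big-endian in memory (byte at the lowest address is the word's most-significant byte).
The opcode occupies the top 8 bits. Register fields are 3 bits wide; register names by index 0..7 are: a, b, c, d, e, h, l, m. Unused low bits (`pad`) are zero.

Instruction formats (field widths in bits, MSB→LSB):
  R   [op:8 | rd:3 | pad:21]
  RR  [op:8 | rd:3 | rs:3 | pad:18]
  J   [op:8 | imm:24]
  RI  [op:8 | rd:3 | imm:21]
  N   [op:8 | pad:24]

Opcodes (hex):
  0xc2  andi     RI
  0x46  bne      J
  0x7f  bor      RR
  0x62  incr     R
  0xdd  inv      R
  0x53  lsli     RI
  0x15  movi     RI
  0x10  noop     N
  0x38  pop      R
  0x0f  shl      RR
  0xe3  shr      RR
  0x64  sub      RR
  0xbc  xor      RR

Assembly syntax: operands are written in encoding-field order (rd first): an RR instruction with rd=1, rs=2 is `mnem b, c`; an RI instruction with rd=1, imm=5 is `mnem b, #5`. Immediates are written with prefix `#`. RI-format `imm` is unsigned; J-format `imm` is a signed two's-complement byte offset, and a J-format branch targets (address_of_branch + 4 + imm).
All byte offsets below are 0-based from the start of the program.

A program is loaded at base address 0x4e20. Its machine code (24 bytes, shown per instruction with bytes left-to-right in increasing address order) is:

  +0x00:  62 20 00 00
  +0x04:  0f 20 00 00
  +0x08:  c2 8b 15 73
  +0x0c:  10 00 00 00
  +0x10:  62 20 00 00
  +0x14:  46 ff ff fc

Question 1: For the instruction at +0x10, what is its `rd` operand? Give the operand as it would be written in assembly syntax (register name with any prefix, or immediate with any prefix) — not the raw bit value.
b

@+10  big-endian(62 20 00 00) = 0x62200000
  opcode bits[31:24]=0x62: incr/R
  rd: (w>>21)&0x7=0x1 → b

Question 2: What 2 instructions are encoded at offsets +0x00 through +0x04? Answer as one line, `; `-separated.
off 0x00: read 62 20 00 00 as big → 0x62200000
  top 8b → 0x62 → incr [R]
  [23:21] rd=1 = b
off 0x04: read 0f 20 00 00 as big → 0x0f200000
  top 8b → 0xf → shl [RR]
  [23:21] rd=1 = b
  [20:18] rs=0 = a

incr b; shl b, a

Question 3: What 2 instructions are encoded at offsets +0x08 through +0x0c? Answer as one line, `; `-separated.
off 0x08: read c2 8b 15 73 as big → 0xc28b1573
  op=0xc28b1573>>24=0xc2 ⇒ andi (RI)
  rd@[23:21]=0x4 ⇒ e
  imm@[20:0]=0xb1573 ⇒ #726387
off 0x0c: read 10 00 00 00 as big → 0x10000000
  op=0x10000000>>24=0x10 ⇒ noop (N)

andi e, #726387; noop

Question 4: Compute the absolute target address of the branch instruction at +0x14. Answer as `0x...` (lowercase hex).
0x4e34

@+14  big-endian(46 ff ff fc) = 0x46fffffc
  opcode bits[31:24]=0x46: bne/J
  imm@[23:0]=0xfffffc (s24→-4) ⇒ #-4
  target = base 0x4e20 + off 0x14 + 4 + imm -4 = 0x4e34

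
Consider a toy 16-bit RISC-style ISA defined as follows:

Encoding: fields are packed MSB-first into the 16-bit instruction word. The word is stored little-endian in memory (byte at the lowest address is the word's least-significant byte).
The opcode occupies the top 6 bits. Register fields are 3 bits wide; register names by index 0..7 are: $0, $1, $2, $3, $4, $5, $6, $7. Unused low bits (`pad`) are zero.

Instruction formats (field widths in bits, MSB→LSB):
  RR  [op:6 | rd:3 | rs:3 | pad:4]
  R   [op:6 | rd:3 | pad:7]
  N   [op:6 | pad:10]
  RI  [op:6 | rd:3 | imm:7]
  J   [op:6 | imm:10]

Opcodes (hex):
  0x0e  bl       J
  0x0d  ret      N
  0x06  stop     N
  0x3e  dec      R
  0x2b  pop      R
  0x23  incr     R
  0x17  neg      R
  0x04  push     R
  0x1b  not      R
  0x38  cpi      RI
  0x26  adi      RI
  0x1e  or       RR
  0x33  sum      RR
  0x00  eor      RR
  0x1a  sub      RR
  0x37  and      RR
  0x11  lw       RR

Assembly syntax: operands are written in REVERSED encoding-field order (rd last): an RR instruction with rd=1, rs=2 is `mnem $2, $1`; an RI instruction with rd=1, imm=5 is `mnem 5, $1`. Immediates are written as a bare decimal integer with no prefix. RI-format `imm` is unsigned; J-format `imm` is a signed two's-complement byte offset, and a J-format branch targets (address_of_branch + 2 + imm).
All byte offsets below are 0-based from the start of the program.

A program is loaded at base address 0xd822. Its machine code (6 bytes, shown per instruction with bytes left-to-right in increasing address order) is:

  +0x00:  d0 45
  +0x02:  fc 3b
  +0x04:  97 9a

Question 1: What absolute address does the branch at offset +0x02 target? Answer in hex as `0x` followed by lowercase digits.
0xd822

+0x02: fc 3b ⇒ word 0x3bfc (little)
  top 6b → 0xe → bl [J]
  [9:0] imm=1020 (s10→-4) = -4
  target = base 0xd822 + off 0x02 + 2 + imm -4 = 0xd822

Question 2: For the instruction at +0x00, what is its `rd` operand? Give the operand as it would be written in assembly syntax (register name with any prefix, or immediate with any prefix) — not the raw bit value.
@+00  little-endian(d0 45) = 0x45d0
  opcode bits[15:10]=0x11: lw/RR
  [9:7] rd=3 = $3
  [6:4] rs=5 = $5

$3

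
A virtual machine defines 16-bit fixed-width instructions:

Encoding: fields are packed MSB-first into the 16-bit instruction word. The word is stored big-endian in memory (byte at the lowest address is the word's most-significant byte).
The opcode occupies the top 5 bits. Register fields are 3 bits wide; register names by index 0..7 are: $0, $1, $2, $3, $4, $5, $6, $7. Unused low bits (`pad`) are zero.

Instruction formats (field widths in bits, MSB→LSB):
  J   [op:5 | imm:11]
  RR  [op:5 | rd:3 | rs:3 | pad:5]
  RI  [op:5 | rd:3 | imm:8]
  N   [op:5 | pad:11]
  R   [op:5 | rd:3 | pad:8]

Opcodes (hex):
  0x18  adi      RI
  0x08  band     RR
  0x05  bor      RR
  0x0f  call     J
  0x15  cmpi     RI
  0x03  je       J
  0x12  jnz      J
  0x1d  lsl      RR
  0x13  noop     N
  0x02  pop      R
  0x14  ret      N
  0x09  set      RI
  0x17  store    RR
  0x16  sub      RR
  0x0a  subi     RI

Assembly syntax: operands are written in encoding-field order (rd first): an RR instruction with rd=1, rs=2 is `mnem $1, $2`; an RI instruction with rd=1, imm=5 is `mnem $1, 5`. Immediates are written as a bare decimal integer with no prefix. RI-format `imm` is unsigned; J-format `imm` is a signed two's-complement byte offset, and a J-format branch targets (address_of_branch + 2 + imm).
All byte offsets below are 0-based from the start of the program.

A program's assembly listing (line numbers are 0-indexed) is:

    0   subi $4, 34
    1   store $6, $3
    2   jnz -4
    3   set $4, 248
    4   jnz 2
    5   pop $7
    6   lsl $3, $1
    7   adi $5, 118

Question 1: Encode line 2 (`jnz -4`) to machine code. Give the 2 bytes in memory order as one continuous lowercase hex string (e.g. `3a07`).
L2: jnz op=0x12:5|imm=-4:11 ⇒ 0x97fc ⇒ big 97 fc

97fc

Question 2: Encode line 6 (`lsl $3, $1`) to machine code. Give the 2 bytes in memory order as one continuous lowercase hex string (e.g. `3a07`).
eb20

line 6 (lsl): pack op=0x1d:5|rd=3:3|rs=1:3|pad=0:5 = 0xeb20; big→ eb 20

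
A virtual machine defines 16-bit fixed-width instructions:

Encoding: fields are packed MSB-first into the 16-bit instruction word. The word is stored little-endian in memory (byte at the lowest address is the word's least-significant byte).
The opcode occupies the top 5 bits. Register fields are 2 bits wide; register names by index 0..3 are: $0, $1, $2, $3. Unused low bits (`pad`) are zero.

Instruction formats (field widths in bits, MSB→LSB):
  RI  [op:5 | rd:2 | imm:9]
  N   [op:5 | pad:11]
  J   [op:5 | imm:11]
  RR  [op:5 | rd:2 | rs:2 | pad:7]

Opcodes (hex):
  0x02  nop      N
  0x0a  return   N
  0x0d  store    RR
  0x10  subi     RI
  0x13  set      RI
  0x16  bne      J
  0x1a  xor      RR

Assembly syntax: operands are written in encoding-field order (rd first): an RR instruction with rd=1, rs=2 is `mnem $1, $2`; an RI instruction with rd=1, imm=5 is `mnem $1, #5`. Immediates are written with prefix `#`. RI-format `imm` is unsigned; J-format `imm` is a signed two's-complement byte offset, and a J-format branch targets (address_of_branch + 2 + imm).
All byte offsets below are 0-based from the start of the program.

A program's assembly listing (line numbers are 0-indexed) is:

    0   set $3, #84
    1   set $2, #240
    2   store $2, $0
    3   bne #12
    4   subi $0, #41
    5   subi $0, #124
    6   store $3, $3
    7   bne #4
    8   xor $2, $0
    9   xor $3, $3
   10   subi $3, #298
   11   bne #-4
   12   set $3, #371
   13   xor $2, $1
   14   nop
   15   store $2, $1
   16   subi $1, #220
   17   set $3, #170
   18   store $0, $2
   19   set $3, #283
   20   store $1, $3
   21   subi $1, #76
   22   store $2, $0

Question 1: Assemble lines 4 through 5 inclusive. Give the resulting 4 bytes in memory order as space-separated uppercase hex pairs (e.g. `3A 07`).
4. subi fields op=0x10:5|rd=0:2|imm=41:9 → word 8029h → 29 80
5. subi fields op=0x10:5|rd=0:2|imm=124:9 → word 807ch → 7c 80

29 80 7C 80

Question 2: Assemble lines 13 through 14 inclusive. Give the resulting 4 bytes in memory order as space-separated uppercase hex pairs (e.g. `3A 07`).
80 D4 00 10

13. xor fields op=0x1a:5|rd=2:2|rs=1:2|pad=0:7 → word d480h → 80 d4
14. nop fields op=0x2:5|pad=0:11 → word 1000h → 00 10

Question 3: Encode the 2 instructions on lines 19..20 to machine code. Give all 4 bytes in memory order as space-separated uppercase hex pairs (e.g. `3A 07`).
19. set fields op=0x13:5|rd=3:2|imm=283:9 → word 9f1bh → 1b 9f
20. store fields op=0xd:5|rd=1:2|rs=3:2|pad=0:7 → word 6b80h → 80 6b

1B 9F 80 6B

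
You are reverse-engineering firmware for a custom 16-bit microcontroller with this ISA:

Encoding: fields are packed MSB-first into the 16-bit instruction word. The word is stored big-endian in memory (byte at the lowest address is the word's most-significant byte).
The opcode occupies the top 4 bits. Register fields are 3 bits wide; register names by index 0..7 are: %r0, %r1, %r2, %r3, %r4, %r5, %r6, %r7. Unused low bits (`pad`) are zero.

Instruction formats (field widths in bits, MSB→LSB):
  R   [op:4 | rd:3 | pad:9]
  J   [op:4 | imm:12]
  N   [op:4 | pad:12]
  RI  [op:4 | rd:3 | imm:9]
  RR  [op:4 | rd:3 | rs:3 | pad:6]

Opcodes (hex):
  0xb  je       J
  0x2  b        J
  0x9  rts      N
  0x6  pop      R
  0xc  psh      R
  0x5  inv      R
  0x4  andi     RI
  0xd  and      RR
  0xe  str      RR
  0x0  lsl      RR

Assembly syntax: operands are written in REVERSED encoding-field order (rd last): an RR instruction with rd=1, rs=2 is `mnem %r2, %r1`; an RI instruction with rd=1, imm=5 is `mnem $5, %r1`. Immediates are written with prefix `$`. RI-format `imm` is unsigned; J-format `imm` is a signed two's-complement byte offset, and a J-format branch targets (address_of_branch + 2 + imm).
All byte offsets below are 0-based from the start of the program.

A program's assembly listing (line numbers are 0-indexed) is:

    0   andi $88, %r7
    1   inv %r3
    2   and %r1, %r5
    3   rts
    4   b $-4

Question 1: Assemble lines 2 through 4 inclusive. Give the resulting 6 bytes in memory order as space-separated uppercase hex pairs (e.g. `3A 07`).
DA 40 90 00 2F FC

L2: and op=0xd:4|rd=5:3|rs=1:3|pad=0:6 ⇒ 0xda40 ⇒ big da 40
L3: rts op=0x9:4|pad=0:12 ⇒ 0x9000 ⇒ big 90 00
L4: b op=0x2:4|imm=-4:12 ⇒ 0x2ffc ⇒ big 2f fc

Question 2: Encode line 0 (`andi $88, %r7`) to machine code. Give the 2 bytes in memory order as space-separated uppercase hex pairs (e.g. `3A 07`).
4E 58

0. andi fields op=0x4:4|rd=7:3|imm=88:9 → word 4e58h → 4e 58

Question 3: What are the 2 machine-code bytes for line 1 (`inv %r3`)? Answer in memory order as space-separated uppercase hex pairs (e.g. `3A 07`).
1. inv fields op=0x5:4|rd=3:3|pad=0:9 → word 5600h → 56 00

56 00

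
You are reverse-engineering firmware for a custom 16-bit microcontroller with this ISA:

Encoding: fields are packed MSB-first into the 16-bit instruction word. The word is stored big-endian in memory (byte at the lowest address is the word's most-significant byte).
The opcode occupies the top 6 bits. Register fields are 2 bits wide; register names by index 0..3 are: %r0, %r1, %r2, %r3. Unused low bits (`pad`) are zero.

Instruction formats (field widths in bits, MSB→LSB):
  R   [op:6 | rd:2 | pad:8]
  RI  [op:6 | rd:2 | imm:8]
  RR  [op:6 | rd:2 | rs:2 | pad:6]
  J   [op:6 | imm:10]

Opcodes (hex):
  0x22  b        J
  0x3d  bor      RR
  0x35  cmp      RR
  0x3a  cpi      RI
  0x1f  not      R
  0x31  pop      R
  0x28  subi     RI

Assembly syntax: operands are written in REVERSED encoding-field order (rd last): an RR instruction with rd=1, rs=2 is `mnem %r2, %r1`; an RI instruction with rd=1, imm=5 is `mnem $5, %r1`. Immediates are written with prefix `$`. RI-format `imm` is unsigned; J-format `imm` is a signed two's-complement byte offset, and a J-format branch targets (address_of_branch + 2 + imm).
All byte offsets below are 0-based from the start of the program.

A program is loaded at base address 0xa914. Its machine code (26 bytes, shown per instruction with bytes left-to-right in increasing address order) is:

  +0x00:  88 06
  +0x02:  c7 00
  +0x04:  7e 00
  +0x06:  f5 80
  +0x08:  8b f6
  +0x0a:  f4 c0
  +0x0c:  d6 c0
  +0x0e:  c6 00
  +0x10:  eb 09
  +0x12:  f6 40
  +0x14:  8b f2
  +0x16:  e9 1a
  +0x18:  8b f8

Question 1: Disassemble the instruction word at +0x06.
off 0x06: read f5 80 as big → 0xf580
  top 6b → 0x3d → bor [RR]
  [9:8] rd=1 = %r1
  [7:6] rs=2 = %r2

bor %r2, %r1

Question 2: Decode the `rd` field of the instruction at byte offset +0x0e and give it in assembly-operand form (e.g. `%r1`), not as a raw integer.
%r2

off 0x0e: read c6 00 as big → 0xc600
  op=0xc600>>10=0x31 ⇒ pop (R)
  rd@[9:8]=0x2 ⇒ %r2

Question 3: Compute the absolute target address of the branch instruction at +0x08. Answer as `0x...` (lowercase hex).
@+08  big-endian(8b f6) = 0x8bf6
  top 6b → 0x22 → b [J]
  imm: (w>>0)&0x3ff=0x3f6 (s10→-10) → $-10
  target = base 0xa914 + off 0x08 + 2 + imm -10 = 0xa914

0xa914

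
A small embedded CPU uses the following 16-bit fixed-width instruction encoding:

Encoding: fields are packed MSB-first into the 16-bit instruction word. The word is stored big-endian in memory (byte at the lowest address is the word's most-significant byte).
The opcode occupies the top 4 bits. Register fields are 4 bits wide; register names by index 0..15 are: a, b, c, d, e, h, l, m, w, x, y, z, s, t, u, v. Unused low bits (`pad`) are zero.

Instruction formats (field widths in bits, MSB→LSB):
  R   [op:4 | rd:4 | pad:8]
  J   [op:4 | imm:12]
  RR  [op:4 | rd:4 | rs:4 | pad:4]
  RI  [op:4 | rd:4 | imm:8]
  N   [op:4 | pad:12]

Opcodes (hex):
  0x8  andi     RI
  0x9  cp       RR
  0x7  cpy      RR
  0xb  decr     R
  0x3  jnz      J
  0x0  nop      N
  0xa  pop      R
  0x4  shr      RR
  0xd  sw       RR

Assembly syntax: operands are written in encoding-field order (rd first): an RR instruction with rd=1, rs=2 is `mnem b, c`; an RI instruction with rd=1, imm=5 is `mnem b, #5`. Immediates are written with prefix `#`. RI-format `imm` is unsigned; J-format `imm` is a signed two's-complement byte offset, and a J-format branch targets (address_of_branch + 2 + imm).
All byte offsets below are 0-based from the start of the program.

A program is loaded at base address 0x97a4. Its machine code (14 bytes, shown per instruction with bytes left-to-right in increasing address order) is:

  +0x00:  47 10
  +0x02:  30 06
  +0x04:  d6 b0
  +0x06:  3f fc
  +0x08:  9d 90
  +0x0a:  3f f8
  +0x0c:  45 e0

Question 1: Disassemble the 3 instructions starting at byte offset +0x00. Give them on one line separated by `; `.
@+00  big-endian(47 10) = 0x4710
  opcode bits[15:12]=0x4: shr/RR
  [11:8] rd=7 = m
  [7:4] rs=1 = b
@+02  big-endian(30 06) = 0x3006
  opcode bits[15:12]=0x3: jnz/J
  [11:0] imm=6 = #6
@+04  big-endian(d6 b0) = 0xd6b0
  opcode bits[15:12]=0xd: sw/RR
  [11:8] rd=6 = l
  [7:4] rs=11 = z

shr m, b; jnz #6; sw l, z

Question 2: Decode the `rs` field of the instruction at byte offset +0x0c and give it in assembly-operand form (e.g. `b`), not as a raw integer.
u

+0x0c: 45 e0 ⇒ word 0x45e0 (big)
  op=0x45e0>>12=0x4 ⇒ shr (RR)
  rd: (w>>8)&0xf=0x5 → h
  rs: (w>>4)&0xf=0xe → u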